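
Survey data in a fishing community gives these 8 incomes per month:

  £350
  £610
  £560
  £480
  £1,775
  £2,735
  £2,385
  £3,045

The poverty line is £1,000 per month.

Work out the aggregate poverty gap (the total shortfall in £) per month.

£2,000

Below z: £350, £480, £560, £610 (q = 4 of N = 8).
Individual gaps: 1000−350 = 650; 1000−480 = 520; 1000−560 = 440; 1000−610 = 390.
Aggregate gap = £2,000.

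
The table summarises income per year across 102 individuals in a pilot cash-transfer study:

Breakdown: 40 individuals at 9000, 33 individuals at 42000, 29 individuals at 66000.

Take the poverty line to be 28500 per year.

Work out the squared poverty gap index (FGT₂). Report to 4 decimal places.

0.1836

Poor units: 40×9000 (q = 40 of N = 102).
Relative gaps: (28500−9000)/28500 = 0.6842 (×40).
Squared: 0.4681 (×40).
Sum = 18.725762; P₂ = 18.725762 / 102 = 0.1836.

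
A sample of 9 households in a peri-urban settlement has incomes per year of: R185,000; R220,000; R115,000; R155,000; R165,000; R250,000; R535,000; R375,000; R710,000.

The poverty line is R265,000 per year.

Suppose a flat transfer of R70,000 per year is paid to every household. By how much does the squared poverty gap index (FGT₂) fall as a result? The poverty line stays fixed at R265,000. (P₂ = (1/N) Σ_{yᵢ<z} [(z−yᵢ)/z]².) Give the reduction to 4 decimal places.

Before: below the line — R115,000, R155,000, R165,000, R185,000, R220,000, R250,000; squared poverty gap index (FGT₂) = 0.084253.
After the R70,000 transfer: below the line — R185,000, R225,000, R235,000, R255,000; squared poverty gap index (FGT₂) = 0.014240.
Reduction = 0.084253 − 0.014240 = 0.0700.

0.0700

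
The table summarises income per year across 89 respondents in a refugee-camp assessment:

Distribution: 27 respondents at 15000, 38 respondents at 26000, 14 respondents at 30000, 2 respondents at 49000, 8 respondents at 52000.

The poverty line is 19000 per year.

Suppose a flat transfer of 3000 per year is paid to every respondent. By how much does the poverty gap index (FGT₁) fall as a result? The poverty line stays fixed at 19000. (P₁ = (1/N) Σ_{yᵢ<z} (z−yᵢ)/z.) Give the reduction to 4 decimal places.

0.0479

Before: below the line — 27×15000; poverty gap index (FGT₁) = 0.063868.
After the 3000 transfer: below the line — 27×18000; poverty gap index (FGT₁) = 0.015967.
Reduction = 0.063868 − 0.015967 = 0.0479.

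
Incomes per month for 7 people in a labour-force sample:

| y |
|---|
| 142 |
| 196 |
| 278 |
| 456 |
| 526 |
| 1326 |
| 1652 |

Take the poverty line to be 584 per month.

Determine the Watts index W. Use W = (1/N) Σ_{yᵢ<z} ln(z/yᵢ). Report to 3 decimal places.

Incomes under z: 142, 196, 278, 456, 526 (q = 5 of N = 7).
ln(z/y) terms: ln(584/142) = 1.4141; ln(584/196) = 1.0918; ln(584/278) = 0.7423; ln(584/456) = 0.2474; ln(584/526) = 0.1046.
W = 3.600148 / 7 = 0.514.

0.514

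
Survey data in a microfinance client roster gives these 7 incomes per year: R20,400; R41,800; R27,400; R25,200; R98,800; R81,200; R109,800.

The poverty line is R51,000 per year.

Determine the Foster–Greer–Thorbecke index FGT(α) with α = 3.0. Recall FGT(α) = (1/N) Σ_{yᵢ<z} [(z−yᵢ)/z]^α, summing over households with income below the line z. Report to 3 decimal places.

Incomes under z: R20,400, R25,200, R27,400, R41,800 (q = 4 of N = 7).
Shortfall ratios: (51000−20400)/51000 = 0.6000; (51000−25200)/51000 = 0.5059; (51000−27400)/51000 = 0.4627; (51000−41800)/51000 = 0.1804.
Raised to α = 3.0: 0.21600; 0.12946; 0.09909; 0.00587.
Sum = 0.450423; FGT(3.0) = 0.450423 / 7 = 0.064.

0.064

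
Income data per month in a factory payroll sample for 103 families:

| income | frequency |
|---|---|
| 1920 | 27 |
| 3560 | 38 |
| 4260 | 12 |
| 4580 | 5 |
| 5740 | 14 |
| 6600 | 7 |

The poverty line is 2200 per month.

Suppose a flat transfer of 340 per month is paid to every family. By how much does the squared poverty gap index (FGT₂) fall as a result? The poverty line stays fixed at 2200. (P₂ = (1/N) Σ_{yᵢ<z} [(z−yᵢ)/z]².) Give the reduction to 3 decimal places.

Before: below the line — 27×1920; squared poverty gap index (FGT₂) = 0.00425.
After the 340 transfer: below the line — none; squared poverty gap index (FGT₂) = 0.00000.
Reduction = 0.00425 − 0.00000 = 0.004.

0.004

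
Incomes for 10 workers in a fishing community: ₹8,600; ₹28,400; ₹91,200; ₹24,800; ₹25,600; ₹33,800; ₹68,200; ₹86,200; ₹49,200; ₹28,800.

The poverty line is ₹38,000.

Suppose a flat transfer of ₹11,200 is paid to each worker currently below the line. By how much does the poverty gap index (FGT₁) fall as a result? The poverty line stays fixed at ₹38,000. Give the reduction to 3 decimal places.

0.149

Before: below the line — ₹8,600, ₹24,800, ₹25,600, ₹28,400, ₹28,800, ₹33,800; poverty gap index (FGT₁) = 0.20526.
After the ₹11,200 transfer: below the line — ₹19,800, ₹36,000, ₹36,800; poverty gap index (FGT₁) = 0.05632.
Reduction = 0.20526 − 0.05632 = 0.149.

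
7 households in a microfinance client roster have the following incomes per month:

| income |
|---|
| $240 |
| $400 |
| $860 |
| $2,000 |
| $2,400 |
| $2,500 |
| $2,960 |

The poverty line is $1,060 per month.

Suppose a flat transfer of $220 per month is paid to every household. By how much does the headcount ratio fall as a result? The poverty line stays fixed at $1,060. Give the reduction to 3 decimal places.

0.143

Before: below the line — $240, $400, $860; headcount ratio = 0.42857.
After the $220 transfer: below the line — $460, $620; headcount ratio = 0.28571.
Reduction = 0.42857 − 0.28571 = 0.143.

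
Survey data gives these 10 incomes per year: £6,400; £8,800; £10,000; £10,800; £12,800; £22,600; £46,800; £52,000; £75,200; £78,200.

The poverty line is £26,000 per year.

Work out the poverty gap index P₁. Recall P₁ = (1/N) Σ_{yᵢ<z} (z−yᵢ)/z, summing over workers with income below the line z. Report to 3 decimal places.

0.325

Below z: £6,400, £8,800, £10,000, £10,800, £12,800, £22,600 (q = 6 of N = 10).
Relative gaps: (26000−6400)/26000 = 0.7538; (26000−8800)/26000 = 0.6615; (26000−10000)/26000 = 0.6154; (26000−10800)/26000 = 0.5846; (26000−12800)/26000 = 0.5077; (26000−22600)/26000 = 0.1308.
Sum of shortfalls = 3.253846; P₁ averages over all N: 3.253846 / 10 = 0.325.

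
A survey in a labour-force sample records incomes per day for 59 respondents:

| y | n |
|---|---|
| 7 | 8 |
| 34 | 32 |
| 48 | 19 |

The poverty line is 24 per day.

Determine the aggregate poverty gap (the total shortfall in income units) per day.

Below z: 8×7 (q = 8 of N = 59).
Individual gaps: 8×(24−7) = 136.
Aggregate gap = 136.

136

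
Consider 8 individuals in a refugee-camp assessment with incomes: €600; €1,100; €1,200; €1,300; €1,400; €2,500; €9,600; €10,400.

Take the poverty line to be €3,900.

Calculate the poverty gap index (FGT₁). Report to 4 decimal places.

0.4904

Below the line: €600, €1,100, €1,200, €1,300, €1,400, €2,500 (q = 6 of N = 8).
Relative gaps: (3900−600)/3900 = 0.8462; (3900−1100)/3900 = 0.7179; (3900−1200)/3900 = 0.6923; (3900−1300)/3900 = 0.6667; (3900−1400)/3900 = 0.6410; (3900−2500)/3900 = 0.3590.
Sum of shortfalls = 3.923077; P₁ averages over all N: 3.923077 / 8 = 0.4904.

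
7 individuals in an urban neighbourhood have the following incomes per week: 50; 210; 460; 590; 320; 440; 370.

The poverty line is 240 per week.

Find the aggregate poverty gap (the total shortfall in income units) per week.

Below z: 50, 210 (q = 2 of N = 7).
Individual gaps: 240−50 = 190; 240−210 = 30.
Aggregate gap = 220.

220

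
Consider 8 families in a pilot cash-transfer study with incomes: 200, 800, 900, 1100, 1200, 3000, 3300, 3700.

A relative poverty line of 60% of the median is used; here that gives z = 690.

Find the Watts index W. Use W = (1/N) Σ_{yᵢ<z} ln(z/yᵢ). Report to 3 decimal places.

0.155

Incomes under z: 200 (q = 1 of N = 8).
Log shortfalls: ln(690/200) = 1.2384.
W = 1.238374 / 8 = 0.155.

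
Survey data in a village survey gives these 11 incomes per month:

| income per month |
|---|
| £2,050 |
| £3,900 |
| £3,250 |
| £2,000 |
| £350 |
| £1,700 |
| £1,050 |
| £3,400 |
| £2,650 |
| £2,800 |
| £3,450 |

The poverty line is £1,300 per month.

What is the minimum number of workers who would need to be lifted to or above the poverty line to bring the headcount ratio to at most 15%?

1

2 of the 11 workers are poor, so H = 2/11 = 0.182.
A headcount ratio of at most 15% allows at most ⌊0.15 × 11⌋ = 1 poor workers.
So at least 2 − 1 = 1 must be lifted.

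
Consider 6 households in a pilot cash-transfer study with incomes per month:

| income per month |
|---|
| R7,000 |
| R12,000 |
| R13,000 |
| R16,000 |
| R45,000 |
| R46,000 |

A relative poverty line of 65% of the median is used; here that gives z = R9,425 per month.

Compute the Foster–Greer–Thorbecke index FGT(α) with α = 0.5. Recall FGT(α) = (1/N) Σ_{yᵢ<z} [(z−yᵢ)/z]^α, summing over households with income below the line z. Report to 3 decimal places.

0.085

Below the line: R7,000 (q = 1 of N = 6).
Shortfall ratios: (9425−7000)/9425 = 0.2573.
Raised to α = 0.5: 0.50724.
Sum = 0.507242; FGT(0.5) = 0.507242 / 6 = 0.085.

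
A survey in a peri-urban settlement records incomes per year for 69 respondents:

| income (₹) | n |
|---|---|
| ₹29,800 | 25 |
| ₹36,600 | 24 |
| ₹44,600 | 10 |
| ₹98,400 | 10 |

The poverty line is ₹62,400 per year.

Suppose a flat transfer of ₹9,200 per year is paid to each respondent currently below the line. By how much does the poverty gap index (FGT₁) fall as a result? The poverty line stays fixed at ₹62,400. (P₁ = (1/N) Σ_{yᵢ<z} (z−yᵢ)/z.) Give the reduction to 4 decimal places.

0.1261

Before: below the line — 25×₹29,800, 24×₹36,600, 10×₹44,600; poverty gap index (FGT₁) = 0.374443.
After the ₹9,200 transfer: below the line — 25×₹39,000, 24×₹45,800, 10×₹53,800; poverty gap index (FGT₁) = 0.248374.
Reduction = 0.374443 − 0.248374 = 0.1261.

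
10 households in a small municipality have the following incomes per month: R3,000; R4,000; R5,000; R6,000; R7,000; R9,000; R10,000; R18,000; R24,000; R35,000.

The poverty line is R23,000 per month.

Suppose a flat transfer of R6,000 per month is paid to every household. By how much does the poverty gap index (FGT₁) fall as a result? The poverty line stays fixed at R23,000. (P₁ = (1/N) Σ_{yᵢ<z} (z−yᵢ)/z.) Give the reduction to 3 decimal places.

0.204

Before: below the line — R3,000, R4,000, R5,000, R6,000, R7,000, R9,000, R10,000, R18,000; poverty gap index (FGT₁) = 0.53043.
After the R6,000 transfer: below the line — R9,000, R10,000, R11,000, R12,000, R13,000, R15,000, R16,000; poverty gap index (FGT₁) = 0.32609.
Reduction = 0.53043 − 0.32609 = 0.204.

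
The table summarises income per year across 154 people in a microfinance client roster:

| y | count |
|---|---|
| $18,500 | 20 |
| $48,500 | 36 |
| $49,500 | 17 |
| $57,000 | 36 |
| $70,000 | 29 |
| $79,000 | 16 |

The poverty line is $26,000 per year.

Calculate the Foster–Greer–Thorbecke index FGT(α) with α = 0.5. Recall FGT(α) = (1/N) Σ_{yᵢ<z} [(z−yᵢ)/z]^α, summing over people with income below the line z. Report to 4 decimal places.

0.0698

Poor units: 20×$18,500 (q = 20 of N = 154).
Relative gaps: (26000−18500)/26000 = 0.2885 (×20).
Raised to α = 0.5: 0.53709 (×20).
Sum = 10.741723; FGT(0.5) = 10.741723 / 154 = 0.0698.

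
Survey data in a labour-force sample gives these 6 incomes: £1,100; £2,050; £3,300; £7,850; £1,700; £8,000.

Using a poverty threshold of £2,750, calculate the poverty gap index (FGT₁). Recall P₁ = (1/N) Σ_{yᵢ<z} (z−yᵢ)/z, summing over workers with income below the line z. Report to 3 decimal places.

Incomes under z: £1,100, £1,700, £2,050 (q = 3 of N = 6).
Gap ratios (z−y)/z: (2750−1100)/2750 = 0.6000; (2750−1700)/2750 = 0.3818; (2750−2050)/2750 = 0.2545.
Σ = 1.236364. Dividing by the full population N = 6 gives P₁ = 0.206.

0.206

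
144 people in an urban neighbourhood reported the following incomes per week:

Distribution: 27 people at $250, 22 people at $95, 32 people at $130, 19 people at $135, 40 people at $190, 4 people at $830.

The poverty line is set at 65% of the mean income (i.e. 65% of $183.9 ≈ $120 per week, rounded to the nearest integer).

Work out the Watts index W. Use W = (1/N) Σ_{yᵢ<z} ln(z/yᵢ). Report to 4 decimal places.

0.0357

Poor units: 22×$95 (q = 22 of N = 144).
ln(z/y) terms: ln(120/95) = 0.2336 (×22).
W = 5.139527 / 144 = 0.0357.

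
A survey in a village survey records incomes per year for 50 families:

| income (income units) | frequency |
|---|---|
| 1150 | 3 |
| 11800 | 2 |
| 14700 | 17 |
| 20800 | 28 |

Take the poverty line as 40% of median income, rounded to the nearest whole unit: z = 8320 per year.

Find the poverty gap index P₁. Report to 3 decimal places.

0.052

Below z: 3×1150 (q = 3 of N = 50).
Relative gaps: (8320−1150)/8320 = 0.8618 (×3).
Sum of shortfalls = 2.585337; P₁ averages over all N: 2.585337 / 50 = 0.052.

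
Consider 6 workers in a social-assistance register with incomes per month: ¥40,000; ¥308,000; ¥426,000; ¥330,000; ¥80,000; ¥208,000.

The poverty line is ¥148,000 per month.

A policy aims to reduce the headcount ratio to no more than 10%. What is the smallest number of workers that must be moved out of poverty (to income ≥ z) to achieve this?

Currently q = 2 of N = 6 are below the line (H = 0.333).
A headcount ratio of at most 10% allows at most ⌊0.10 × 6⌋ = 0 poor workers.
So at least 2 − 0 = 2 must be lifted.

2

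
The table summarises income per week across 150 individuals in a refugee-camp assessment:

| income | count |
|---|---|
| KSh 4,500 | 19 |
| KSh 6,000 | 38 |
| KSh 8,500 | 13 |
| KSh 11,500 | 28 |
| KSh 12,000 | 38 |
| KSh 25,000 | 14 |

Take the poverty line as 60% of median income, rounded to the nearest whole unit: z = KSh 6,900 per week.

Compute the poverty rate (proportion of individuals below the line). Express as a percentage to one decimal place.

57 of the 150 individuals have income below KSh 6,900.
H = 57/150 = 38.0%.

38.0%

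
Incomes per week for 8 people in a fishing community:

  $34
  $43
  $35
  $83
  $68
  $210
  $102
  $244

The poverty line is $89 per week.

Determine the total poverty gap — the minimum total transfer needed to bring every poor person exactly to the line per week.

Poor units: $34, $35, $43, $68, $83 (q = 5 of N = 8).
Individual gaps: 89−34 = 55; 89−35 = 54; 89−43 = 46; 89−68 = 21; 89−83 = 6.
Aggregate gap = $182.

$182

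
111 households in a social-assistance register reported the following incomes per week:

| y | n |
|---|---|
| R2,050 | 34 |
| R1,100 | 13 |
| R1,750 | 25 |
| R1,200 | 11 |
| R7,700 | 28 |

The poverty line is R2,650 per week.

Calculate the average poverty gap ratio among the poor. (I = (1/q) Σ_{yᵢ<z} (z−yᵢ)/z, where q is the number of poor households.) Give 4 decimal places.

Below z: 13×R1,100, 11×R1,200, 25×R1,750, 34×R2,050 (q = 83 of N = 111).
Shortfall ratios (z−y)/z: 0.5849 (×13), 0.5472 (×11), 0.3396 (×25), 0.2264 (×34); sum = 29.811321.
The income-gap ratio divides by q (the poor only): 29.811321 / 83 = 0.3592.

0.3592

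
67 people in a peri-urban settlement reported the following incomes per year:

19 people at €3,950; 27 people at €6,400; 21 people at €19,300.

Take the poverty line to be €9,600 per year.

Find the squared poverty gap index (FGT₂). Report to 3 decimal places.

Incomes under z: 19×€3,950, 27×€6,400 (q = 46 of N = 67).
Shortfall ratios: (9600−3950)/9600 = 0.5885 (×19); (9600−6400)/9600 = 0.3333 (×27).
Squared: 0.3464 (×19); 0.1111 (×27).
Sum = 9.581245; P₂ = 9.581245 / 67 = 0.143.

0.143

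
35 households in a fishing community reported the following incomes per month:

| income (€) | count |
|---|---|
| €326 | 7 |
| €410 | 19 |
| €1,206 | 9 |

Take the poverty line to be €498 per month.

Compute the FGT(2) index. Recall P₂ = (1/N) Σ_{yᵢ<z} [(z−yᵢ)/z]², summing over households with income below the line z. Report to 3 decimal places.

0.041

Below z: 7×€326, 19×€410 (q = 26 of N = 35).
Relative gaps: (498−326)/498 = 0.3454 (×7); (498−410)/498 = 0.1767 (×19).
Squared: 0.1193 (×7); 0.0312 (×19).
Sum = 1.428300; P₂ = 1.428300 / 35 = 0.041.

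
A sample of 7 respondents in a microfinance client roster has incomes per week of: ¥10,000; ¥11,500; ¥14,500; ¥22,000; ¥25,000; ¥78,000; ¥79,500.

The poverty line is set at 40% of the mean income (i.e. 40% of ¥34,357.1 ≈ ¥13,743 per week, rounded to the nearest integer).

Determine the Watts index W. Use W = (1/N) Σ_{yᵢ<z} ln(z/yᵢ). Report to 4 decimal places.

Incomes under z: ¥10,000, ¥11,500 (q = 2 of N = 7).
Log gaps: ln(13743/10000) = 0.3179; ln(13743/11500) = 0.1782.
W = 0.496127 / 7 = 0.0709.

0.0709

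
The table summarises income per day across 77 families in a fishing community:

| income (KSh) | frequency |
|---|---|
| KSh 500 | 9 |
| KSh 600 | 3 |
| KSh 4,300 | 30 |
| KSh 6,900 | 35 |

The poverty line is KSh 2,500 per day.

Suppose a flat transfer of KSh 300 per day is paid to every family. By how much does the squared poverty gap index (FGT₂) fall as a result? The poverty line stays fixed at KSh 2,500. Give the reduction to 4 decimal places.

Before: below the line — 9×KSh 500, 3×KSh 600; squared poverty gap index (FGT₂) = 0.097309.
After the KSh 300 transfer: below the line — 9×KSh 800, 3×KSh 900; squared poverty gap index (FGT₂) = 0.070005.
Reduction = 0.097309 − 0.070005 = 0.0273.

0.0273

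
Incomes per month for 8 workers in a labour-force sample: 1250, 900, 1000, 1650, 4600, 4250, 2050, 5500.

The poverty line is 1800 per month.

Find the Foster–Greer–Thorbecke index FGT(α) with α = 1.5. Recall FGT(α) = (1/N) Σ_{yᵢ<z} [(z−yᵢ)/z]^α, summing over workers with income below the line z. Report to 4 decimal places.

Below the line: 900, 1000, 1250, 1650 (q = 4 of N = 8).
Gap ratios (z−y)/z: (1800−900)/1800 = 0.5000; (1800−1000)/1800 = 0.4444; (1800−1250)/1800 = 0.3056; (1800−1650)/1800 = 0.0833.
Raised to α = 1.5: 0.35355; 0.29630; 0.16890; 0.02406.
Sum = 0.842808; FGT(1.5) = 0.842808 / 8 = 0.1054.

0.1054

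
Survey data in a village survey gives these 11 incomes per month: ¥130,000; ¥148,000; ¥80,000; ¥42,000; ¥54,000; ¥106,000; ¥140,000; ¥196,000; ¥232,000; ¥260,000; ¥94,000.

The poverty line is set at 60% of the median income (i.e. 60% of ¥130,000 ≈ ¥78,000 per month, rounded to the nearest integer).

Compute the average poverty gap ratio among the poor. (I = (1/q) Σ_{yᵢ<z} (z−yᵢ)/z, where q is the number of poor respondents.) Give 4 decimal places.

Poor units: ¥42,000, ¥54,000 (q = 2 of N = 11).
Relative gaps: 0.4615, 0.3077; sum = 0.769231.
The income-gap ratio divides by q (the poor only): 0.769231 / 2 = 0.3846.

0.3846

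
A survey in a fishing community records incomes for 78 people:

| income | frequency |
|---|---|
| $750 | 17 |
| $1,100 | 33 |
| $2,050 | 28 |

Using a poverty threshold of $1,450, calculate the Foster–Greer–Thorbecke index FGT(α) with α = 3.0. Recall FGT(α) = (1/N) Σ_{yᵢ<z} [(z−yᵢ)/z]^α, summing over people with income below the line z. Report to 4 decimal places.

Below the line: 17×$750, 33×$1,100 (q = 50 of N = 78).
Gap ratios (z−y)/z: (1450−750)/1450 = 0.4828 (×17); (1450−1100)/1450 = 0.2414 (×33).
Raised to α = 3.0: 0.11251 (×17); 0.01406 (×33).
Sum = 2.376768; FGT(3.0) = 2.376768 / 78 = 0.0305.

0.0305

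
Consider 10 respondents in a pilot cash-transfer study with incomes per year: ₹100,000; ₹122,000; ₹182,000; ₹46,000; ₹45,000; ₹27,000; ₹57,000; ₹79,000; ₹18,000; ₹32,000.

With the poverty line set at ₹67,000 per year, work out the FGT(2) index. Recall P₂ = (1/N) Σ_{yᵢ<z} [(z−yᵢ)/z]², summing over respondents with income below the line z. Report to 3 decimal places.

Poor units: ₹18,000, ₹27,000, ₹32,000, ₹45,000, ₹46,000, ₹57,000 (q = 6 of N = 10).
Normalized shortfalls: (67000−18000)/67000 = 0.7313; (67000−27000)/67000 = 0.5970; (67000−32000)/67000 = 0.5224; (67000−45000)/67000 = 0.3284; (67000−46000)/67000 = 0.3134; (67000−57000)/67000 = 0.1493.
Squared: 0.5349; 0.3564; 0.2729; 0.1078; 0.0982; 0.0223.
Sum = 1.392515; P₂ = 1.392515 / 10 = 0.139.

0.139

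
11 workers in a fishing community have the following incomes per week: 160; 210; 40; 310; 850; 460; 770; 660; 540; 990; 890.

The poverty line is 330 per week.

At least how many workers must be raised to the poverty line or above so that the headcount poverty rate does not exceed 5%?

Currently q = 4 of N = 11 are below the line (H = 0.364).
A headcount ratio of at most 5% allows at most ⌊0.05 × 11⌋ = 0 poor workers.
So at least 4 − 0 = 4 must be lifted.

4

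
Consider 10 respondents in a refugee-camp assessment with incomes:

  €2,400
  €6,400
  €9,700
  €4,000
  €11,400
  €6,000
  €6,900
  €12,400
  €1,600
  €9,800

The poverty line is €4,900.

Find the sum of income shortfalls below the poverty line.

Below z: €1,600, €2,400, €4,000 (q = 3 of N = 10).
Individual gaps: 4900−1600 = 3300; 4900−2400 = 2500; 4900−4000 = 900.
Aggregate gap = €6,700.

€6,700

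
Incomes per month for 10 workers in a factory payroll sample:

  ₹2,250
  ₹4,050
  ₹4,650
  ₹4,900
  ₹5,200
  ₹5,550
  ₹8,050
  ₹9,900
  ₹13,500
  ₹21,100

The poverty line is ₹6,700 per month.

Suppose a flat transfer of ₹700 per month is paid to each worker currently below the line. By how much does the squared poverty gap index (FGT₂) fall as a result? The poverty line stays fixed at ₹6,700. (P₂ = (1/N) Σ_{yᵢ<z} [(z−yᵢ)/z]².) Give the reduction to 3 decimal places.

Before: below the line — ₹2,250, ₹4,050, ₹4,650, ₹4,900, ₹5,200, ₹5,550; squared poverty gap index (FGT₂) = 0.08429.
After the ₹700 transfer: below the line — ₹2,950, ₹4,750, ₹5,350, ₹5,600, ₹5,900, ₹6,250; squared poverty gap index (FGT₂) = 0.04843.
Reduction = 0.08429 − 0.04843 = 0.036.

0.036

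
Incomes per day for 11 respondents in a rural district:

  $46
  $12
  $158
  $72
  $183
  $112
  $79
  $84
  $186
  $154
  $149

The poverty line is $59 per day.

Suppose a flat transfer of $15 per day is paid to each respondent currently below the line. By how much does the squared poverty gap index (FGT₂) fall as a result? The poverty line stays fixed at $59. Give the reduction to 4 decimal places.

Before: below the line — $12, $46; squared poverty gap index (FGT₂) = 0.062103.
After the $15 transfer: below the line — $27; squared poverty gap index (FGT₂) = 0.026743.
Reduction = 0.062103 − 0.026743 = 0.0354.

0.0354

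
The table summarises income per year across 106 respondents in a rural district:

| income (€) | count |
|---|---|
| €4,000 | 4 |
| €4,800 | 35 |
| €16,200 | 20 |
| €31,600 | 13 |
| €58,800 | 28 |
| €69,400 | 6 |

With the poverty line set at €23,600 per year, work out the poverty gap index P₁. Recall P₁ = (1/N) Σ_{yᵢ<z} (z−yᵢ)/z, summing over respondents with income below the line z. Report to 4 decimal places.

Poor units: 4×€4,000, 35×€4,800, 20×€16,200 (q = 59 of N = 106).
Shortfall ratios: (23600−4000)/23600 = 0.8305 (×4); (23600−4800)/23600 = 0.7966 (×35); (23600−16200)/23600 = 0.3136 (×20).
Σ = 37.474576. Dividing by the full population N = 106 gives P₁ = 0.3535.

0.3535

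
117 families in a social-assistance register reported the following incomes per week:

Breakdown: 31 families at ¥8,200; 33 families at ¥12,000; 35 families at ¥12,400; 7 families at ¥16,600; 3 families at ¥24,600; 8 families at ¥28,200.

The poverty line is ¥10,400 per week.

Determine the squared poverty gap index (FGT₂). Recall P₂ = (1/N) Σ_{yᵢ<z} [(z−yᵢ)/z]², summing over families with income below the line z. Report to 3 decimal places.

Incomes under z: 31×¥8,200 (q = 31 of N = 117).
Gap ratios (z−y)/z: (10400−8200)/10400 = 0.2115 (×31).
Squared: 0.0447 (×31).
Sum = 1.387204; P₂ = 1.387204 / 117 = 0.012.

0.012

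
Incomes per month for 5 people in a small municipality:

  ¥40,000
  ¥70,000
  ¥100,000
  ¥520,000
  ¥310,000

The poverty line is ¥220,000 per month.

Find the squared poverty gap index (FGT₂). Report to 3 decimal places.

Below the line: ¥40,000, ¥70,000, ¥100,000 (q = 3 of N = 5).
Gap ratios (z−y)/z: (220000−40000)/220000 = 0.8182; (220000−70000)/220000 = 0.6818; (220000−100000)/220000 = 0.5455.
Squared: 0.6694; 0.4649; 0.2975.
Sum = 1.431818; P₂ = 1.431818 / 5 = 0.286.

0.286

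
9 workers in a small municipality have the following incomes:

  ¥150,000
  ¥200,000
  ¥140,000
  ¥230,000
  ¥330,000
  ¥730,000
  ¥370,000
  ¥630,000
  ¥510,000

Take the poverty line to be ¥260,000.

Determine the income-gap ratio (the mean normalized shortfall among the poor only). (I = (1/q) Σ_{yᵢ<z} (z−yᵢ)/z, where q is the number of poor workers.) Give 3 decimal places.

Poor units: ¥140,000, ¥150,000, ¥200,000, ¥230,000 (q = 4 of N = 9).
Relative gaps: 0.4615, 0.4231, 0.2308, 0.1154; sum = 1.230769.
I averages over the q = 4 poor units only: 1.230769 / 4 = 0.308.

0.308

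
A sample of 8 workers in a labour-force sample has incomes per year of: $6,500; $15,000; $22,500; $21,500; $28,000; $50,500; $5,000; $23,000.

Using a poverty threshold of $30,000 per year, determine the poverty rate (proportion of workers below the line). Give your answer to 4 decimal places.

0.8750

7 of the 8 workers have income below $30,000.
H = 7/8 = 0.8750.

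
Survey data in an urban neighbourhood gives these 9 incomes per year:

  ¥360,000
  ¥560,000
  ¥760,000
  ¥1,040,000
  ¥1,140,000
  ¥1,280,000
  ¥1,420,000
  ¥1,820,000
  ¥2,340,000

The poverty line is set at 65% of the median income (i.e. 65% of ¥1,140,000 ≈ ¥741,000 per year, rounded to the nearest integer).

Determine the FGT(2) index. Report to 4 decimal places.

0.0360

Poor units: ¥360,000, ¥560,000 (q = 2 of N = 9).
Normalized shortfalls: (741000−360000)/741000 = 0.5142; (741000−560000)/741000 = 0.2443.
Squared: 0.2644; 0.0597.
Sum = 0.324036; P₂ = 0.324036 / 9 = 0.0360.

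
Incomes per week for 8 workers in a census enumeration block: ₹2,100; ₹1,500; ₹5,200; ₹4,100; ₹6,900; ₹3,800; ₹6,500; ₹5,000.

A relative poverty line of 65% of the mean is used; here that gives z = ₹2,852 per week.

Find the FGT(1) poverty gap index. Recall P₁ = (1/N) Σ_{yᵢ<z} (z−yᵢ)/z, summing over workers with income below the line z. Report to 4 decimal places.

Below the line: ₹1,500, ₹2,100 (q = 2 of N = 8).
Normalized shortfalls: (2852−1500)/2852 = 0.4741; (2852−2100)/2852 = 0.2637.
Sum of shortfalls = 0.737728; P₁ averages over all N: 0.737728 / 8 = 0.0922.

0.0922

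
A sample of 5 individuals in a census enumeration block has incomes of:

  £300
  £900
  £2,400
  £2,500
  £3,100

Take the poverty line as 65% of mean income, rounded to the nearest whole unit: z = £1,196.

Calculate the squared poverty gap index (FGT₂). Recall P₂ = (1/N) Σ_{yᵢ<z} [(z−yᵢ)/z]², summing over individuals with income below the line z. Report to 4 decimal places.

Below the line: £300, £900 (q = 2 of N = 5).
Shortfall ratios: (1196−300)/1196 = 0.7492; (1196−900)/1196 = 0.2475.
Squared: 0.5612; 0.0613.
Sum = 0.622499; P₂ = 0.622499 / 5 = 0.1245.

0.1245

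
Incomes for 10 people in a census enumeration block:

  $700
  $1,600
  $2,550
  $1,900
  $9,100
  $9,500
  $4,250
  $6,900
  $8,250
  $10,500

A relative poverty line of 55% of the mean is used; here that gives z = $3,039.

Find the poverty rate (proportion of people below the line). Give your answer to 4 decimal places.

4 of the 10 people have income below $3,039.
H = 4/10 = 0.4000.

0.4000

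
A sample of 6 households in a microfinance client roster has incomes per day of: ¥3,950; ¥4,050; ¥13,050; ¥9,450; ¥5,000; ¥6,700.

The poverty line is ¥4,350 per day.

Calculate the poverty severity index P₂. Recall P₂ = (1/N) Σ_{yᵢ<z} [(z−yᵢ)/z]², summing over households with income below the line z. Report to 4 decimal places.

Incomes under z: ¥3,950, ¥4,050 (q = 2 of N = 6).
Normalized shortfalls: (4350−3950)/4350 = 0.0920; (4350−4050)/4350 = 0.0690.
Squared: 0.0085; 0.0048.
Sum = 0.013212; P₂ = 0.013212 / 6 = 0.0022.

0.0022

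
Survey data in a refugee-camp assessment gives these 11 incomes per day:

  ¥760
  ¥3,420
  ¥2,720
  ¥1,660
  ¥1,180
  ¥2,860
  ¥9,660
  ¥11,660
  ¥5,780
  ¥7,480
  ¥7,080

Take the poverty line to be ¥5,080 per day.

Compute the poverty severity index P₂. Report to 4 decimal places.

0.2072

Below z: ¥760, ¥1,180, ¥1,660, ¥2,720, ¥2,860, ¥3,420 (q = 6 of N = 11).
Gap ratios (z−y)/z: (5080−760)/5080 = 0.8504; (5080−1180)/5080 = 0.7677; (5080−1660)/5080 = 0.6732; (5080−2720)/5080 = 0.4646; (5080−2860)/5080 = 0.4370; (5080−3420)/5080 = 0.3268.
Squared: 0.7232; 0.5894; 0.4532; 0.2158; 0.1910; 0.1068.
Sum = 2.279373; P₂ = 2.279373 / 11 = 0.2072.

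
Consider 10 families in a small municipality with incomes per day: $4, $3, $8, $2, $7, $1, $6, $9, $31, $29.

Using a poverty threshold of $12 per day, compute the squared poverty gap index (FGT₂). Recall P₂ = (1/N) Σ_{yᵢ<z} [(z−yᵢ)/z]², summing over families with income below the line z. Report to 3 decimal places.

Poor units: $1, $2, $3, $4, $6, $7, $8, $9 (q = 8 of N = 10).
Gap ratios (z−y)/z: (12−1)/12 = 0.9167; (12−2)/12 = 0.8333; (12−3)/12 = 0.7500; (12−4)/12 = 0.6667; (12−6)/12 = 0.5000; (12−7)/12 = 0.4167; (12−8)/12 = 0.3333; (12−9)/12 = 0.2500.
Squared: 0.8403; 0.6944; 0.5625; 0.4444; 0.2500; 0.1736; 0.1111; 0.0625.
Sum = 3.138889; P₂ = 3.138889 / 10 = 0.314.

0.314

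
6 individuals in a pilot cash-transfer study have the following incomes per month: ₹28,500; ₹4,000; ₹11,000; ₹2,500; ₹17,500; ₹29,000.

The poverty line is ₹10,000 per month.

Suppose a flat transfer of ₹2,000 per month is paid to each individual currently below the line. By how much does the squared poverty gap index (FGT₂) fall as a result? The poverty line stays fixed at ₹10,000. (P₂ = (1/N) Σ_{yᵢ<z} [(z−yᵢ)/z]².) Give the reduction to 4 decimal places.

Before: below the line — ₹2,500, ₹4,000; squared poverty gap index (FGT₂) = 0.153750.
After the ₹2,000 transfer: below the line — ₹4,500, ₹6,000; squared poverty gap index (FGT₂) = 0.077083.
Reduction = 0.153750 − 0.077083 = 0.0767.

0.0767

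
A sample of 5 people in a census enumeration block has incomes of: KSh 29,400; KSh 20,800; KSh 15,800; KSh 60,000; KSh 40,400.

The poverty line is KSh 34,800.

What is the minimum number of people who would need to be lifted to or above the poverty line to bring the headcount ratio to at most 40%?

3 of the 5 people are poor, so H = 3/5 = 0.600.
A headcount ratio of at most 40% allows at most ⌊0.40 × 5⌋ = 2 poor people.
So at least 3 − 2 = 1 must be lifted.

1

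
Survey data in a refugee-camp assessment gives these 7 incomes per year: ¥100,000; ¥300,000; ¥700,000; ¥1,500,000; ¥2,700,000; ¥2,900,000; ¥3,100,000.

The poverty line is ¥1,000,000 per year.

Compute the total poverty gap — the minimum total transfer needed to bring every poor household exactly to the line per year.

Below the line: ¥100,000, ¥300,000, ¥700,000 (q = 3 of N = 7).
Individual gaps: 1000000−100000 = 900000; 1000000−300000 = 700000; 1000000−700000 = 300000.
Aggregate gap = ¥1,900,000.

¥1,900,000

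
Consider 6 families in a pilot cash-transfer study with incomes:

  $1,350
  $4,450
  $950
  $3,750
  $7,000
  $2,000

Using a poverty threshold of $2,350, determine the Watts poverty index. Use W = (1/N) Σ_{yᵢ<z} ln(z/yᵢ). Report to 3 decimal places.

0.270

Incomes under z: $950, $1,350, $2,000 (q = 3 of N = 6).
Log gaps: ln(2350/950) = 0.9057; ln(2350/1350) = 0.5543; ln(2350/2000) = 0.1613.
W = 1.621288 / 6 = 0.270.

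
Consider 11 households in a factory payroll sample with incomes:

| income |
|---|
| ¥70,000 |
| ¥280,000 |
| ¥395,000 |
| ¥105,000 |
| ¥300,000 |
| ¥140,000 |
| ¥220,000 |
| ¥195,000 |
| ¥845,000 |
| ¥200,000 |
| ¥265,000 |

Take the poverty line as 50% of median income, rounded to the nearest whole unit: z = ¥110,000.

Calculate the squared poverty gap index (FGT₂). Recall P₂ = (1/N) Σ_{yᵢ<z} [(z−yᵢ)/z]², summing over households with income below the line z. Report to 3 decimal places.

Below z: ¥70,000, ¥105,000 (q = 2 of N = 11).
Gap ratios (z−y)/z: (110000−70000)/110000 = 0.3636; (110000−105000)/110000 = 0.0455.
Squared: 0.1322; 0.0021.
Sum = 0.134298; P₂ = 0.134298 / 11 = 0.012.

0.012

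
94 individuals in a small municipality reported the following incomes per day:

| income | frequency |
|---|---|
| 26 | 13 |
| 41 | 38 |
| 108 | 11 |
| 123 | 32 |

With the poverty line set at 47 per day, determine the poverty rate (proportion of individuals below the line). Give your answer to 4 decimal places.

51 of the 94 individuals have income below 47.
H = 51/94 = 0.5426.

0.5426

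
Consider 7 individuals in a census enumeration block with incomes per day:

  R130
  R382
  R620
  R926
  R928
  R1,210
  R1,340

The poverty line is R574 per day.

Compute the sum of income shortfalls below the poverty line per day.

R636

Below z: R130, R382 (q = 2 of N = 7).
Individual gaps: 574−130 = 444; 574−382 = 192.
Aggregate gap = R636.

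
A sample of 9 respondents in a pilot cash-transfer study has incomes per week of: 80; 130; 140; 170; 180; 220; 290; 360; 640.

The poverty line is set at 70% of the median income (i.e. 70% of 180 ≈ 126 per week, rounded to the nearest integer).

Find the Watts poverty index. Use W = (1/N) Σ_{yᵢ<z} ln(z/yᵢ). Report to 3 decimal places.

Below the line: 80 (q = 1 of N = 9).
Log gaps: ln(126/80) = 0.4543.
W = 0.454255 / 9 = 0.050.

0.050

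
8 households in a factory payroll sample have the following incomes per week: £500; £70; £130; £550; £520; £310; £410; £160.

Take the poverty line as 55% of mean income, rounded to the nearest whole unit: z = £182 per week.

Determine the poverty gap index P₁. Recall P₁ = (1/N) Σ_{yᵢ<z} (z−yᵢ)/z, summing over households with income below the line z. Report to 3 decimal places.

Below the line: £70, £130, £160 (q = 3 of N = 8).
Shortfall ratios: (182−70)/182 = 0.6154; (182−130)/182 = 0.2857; (182−160)/182 = 0.1209.
Sum of shortfalls = 1.021978; P₁ averages over all N: 1.021978 / 8 = 0.128.

0.128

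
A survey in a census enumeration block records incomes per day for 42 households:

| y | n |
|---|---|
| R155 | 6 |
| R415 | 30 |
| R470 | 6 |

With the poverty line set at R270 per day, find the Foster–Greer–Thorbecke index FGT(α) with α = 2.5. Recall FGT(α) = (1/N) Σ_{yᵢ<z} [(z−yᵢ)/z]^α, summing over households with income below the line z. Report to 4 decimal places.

0.0169

Below the line: 6×R155 (q = 6 of N = 42).
Relative gaps: (270−155)/270 = 0.4259 (×6).
Raised to α = 2.5: 0.11840 (×6).
Sum = 0.710373; FGT(2.5) = 0.710373 / 42 = 0.0169.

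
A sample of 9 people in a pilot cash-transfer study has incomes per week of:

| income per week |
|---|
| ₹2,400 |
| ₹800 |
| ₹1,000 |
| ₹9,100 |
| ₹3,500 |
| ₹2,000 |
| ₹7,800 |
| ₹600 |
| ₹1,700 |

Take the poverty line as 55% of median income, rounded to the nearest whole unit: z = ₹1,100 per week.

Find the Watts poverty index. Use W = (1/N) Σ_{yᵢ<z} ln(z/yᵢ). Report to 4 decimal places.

0.1133

Incomes under z: ₹600, ₹800, ₹1,000 (q = 3 of N = 9).
Log shortfalls: ln(1100/600) = 0.6061; ln(1100/800) = 0.3185; ln(1100/1000) = 0.0953.
W = 1.019900 / 9 = 0.1133.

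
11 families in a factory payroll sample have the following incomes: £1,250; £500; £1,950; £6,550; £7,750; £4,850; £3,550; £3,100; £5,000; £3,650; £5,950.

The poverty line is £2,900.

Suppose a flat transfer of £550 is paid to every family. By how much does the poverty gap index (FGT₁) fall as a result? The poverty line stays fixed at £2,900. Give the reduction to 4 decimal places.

0.0517

Before: below the line — £500, £1,250, £1,950; poverty gap index (FGT₁) = 0.156740.
After the £550 transfer: below the line — £1,050, £1,800, £2,500; poverty gap index (FGT₁) = 0.105016.
Reduction = 0.156740 − 0.105016 = 0.0517.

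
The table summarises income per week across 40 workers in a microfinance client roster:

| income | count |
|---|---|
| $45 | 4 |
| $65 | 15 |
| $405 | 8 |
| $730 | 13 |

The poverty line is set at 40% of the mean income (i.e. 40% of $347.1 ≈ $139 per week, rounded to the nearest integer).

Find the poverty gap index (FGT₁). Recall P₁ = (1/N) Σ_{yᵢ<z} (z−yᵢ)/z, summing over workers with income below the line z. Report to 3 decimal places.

Below the line: 4×$45, 15×$65 (q = 19 of N = 40).
Normalized shortfalls: (139−45)/139 = 0.6763 (×4); (139−65)/139 = 0.5324 (×15).
Σ = 10.690647. Dividing by the full population N = 40 gives P₁ = 0.267.

0.267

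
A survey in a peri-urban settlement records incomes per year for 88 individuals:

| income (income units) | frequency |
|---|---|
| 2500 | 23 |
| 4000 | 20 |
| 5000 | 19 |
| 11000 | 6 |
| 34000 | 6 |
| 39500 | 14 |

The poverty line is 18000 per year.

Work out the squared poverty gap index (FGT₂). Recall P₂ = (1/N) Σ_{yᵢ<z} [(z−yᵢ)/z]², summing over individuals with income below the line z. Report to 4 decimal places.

Below z: 23×2500, 20×4000, 19×5000, 6×11000 (q = 68 of N = 88).
Relative gaps: (18000−2500)/18000 = 0.8611 (×23); (18000−4000)/18000 = 0.7778 (×20); (18000−5000)/18000 = 0.7222 (×19); (18000−11000)/18000 = 0.3889 (×6).
Squared: 0.7415 (×23); 0.6049 (×20); 0.5216 (×19); 0.1512 (×6).
Sum = 39.971451; P₂ = 39.971451 / 88 = 0.4542.

0.4542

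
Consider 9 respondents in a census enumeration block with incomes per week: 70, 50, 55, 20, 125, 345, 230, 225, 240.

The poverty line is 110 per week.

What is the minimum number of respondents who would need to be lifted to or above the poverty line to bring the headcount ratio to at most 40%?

1

Currently q = 4 of N = 9 are below the line (H = 0.444).
A headcount ratio of at most 40% allows at most ⌊0.40 × 9⌋ = 3 poor respondents.
So at least 4 − 3 = 1 must be lifted.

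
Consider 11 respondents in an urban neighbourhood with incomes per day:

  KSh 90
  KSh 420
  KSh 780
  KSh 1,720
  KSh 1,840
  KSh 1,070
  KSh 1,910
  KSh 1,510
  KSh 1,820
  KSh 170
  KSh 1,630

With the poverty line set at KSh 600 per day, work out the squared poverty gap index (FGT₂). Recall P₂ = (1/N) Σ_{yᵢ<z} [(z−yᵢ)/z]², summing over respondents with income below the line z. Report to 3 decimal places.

Below z: KSh 90, KSh 170, KSh 420 (q = 3 of N = 11).
Shortfall ratios: (600−90)/600 = 0.8500; (600−170)/600 = 0.7167; (600−420)/600 = 0.3000.
Squared: 0.7225; 0.5136; 0.0900.
Sum = 1.326111; P₂ = 1.326111 / 11 = 0.121.

0.121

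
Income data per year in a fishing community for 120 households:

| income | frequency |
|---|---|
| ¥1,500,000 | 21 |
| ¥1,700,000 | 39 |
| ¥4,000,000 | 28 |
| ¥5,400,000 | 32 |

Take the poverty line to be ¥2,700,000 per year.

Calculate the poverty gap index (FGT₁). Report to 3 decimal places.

0.198

Incomes under z: 21×¥1,500,000, 39×¥1,700,000 (q = 60 of N = 120).
Normalized shortfalls: (2700000−1500000)/2700000 = 0.4444 (×21); (2700000−1700000)/2700000 = 0.3704 (×39).
Sum of shortfalls = 23.777778; P₁ averages over all N: 23.777778 / 120 = 0.198.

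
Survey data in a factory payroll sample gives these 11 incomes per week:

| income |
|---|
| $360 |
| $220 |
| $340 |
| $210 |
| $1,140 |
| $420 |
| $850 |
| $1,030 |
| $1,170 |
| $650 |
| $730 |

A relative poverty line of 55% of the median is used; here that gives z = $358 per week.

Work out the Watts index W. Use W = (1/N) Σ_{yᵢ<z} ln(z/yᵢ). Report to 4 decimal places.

Below the line: $210, $220, $340 (q = 3 of N = 11).
ln(z/y) terms: ln(358/210) = 0.5334; ln(358/220) = 0.4869; ln(358/340) = 0.0516.
W = 1.071918 / 11 = 0.0974.

0.0974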